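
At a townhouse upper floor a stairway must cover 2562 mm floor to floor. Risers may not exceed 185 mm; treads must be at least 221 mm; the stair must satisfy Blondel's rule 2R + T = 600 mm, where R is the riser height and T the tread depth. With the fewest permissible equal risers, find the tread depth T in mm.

⌈2562/185⌉ = 14 risers.
Riser R = 2562 / 14 = 183 mm, within the 185 mm limit.
T = 600 − 2·183 = 234 mm, which satisfies the 221 mm minimum.

234 mm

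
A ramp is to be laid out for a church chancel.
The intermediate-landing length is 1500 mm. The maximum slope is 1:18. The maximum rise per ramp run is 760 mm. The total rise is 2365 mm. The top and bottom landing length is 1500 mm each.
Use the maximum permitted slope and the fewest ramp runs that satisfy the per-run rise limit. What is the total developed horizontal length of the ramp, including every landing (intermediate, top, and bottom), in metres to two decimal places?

2365 / 760 = 3.11, so 4 ramp runs are needed. That means 3 intermediate landings.
Ramp run (horizontal) at 1:18: 2365 × 18 = 42570 mm.
3 intermediate landings contribute 3 × 1500 = 4500 mm.
Top and bottom landings: 2 × 1500 = 3000 mm.
Total = 42570 + 4500 + 3000 = 50070 mm.
= 50.07 m.

50.07 m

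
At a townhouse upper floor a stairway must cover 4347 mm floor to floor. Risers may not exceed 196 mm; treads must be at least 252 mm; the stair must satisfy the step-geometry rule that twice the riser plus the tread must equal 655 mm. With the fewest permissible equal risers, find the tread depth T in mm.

277 mm

⌈4347/196⌉ = 23 risers.
R = 4347 ÷ 23 = 189 mm.
T = 655 − 2·189 = 277 mm, which satisfies the 252 mm minimum.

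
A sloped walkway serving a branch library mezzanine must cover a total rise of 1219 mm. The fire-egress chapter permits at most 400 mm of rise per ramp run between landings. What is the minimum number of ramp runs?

1219 / 400 = 3.05, so 4 ramp runs are needed.

4 runs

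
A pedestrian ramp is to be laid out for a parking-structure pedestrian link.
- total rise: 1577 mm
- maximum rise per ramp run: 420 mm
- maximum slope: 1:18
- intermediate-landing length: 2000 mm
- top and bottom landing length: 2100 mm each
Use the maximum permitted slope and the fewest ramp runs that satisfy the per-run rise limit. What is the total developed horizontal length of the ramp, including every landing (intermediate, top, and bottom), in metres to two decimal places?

At most 420 each: 1577/420 = 3.75, giving 4 ramp runs. That means 3 intermediate landings.
Horizontal run for 1577 mm of rise at 1:18 is 1577 × 18 = 28386 mm.
3 intermediate landings contribute 3 × 2000 = 6000 mm.
Top and bottom landings: 2 × 2100 = 4200 mm.
Total = 28386 + 6000 + 4200 = 38586 mm.
= 38.59 m.

38.59 m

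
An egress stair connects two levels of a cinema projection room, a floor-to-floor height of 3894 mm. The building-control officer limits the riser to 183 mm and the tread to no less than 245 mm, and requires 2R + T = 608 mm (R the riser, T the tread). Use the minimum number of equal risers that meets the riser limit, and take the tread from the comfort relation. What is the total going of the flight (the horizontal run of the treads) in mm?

At most 183 each: 3894/183 = 21.28, giving 22 risers.
Each riser is 3894/22 = 177 mm (≤ 183 mm).
T = 608 − 2·177 = 254 mm, which satisfies the 245 mm minimum.
Treads = 22 − 1 = 21; going = 21 × 254 = 5334 mm.

5334 mm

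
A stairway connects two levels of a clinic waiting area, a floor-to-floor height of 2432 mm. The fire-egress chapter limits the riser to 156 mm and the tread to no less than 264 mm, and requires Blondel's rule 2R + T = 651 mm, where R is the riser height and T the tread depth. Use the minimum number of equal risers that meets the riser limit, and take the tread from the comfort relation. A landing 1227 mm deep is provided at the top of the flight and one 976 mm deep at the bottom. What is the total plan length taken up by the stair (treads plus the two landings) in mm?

7408 mm

⌈2432/156⌉ = 16 risers.
R = 2432 ÷ 16 = 152 mm.
T = 651 − 2·152 = 347 mm, which satisfies the 264 mm minimum.
Going = (16 − 1) × 347 = 5205 mm.
Enclosure = 5205 + 1227 + 976 = 7408 mm.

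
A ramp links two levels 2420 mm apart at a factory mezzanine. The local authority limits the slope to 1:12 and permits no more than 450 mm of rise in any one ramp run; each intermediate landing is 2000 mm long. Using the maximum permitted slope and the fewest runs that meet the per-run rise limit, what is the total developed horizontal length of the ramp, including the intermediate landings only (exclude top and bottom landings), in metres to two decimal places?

39.04 m

At most 450 each: 2420/450 = 5.38, giving 6 ramp runs. That means 5 intermediate landings.
Horizontal run for 2420 mm of rise at 1:12 is 2420 × 12 = 29040 mm.
5 intermediate landings contribute 5 × 2000 = 10000 mm.
Developed length = 29040 + 10000 = 39040 mm.
= 39.04 m.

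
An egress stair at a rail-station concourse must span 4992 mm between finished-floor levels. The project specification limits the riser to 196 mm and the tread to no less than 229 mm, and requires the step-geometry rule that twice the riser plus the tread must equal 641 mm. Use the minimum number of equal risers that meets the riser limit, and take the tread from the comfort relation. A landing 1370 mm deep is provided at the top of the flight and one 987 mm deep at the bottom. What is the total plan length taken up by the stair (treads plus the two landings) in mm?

8782 mm

4992 / 196 = 25.469 → round up to 26 risers.
R = 4992 ÷ 26 = 192 mm.
Tread T = 641 − 2 × 192 = 257 mm (≥ 229 mm).
Treads = 26 − 1 = 25; going = 25 × 257 = 6425 mm.
Enclosure = 6425 + 1370 + 987 = 8782 mm.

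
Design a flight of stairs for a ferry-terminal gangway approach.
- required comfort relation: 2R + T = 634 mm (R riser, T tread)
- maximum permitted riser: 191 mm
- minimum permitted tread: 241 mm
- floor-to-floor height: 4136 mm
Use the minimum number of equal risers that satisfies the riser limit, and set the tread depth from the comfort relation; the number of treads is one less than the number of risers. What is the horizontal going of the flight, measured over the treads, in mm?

5418 mm

4136 / 191 = 21.65, so 22 risers are needed.
Each riser is 4136/22 = 188 mm (≤ 191 mm).
T = 634 − 2·188 = 258 mm, which satisfies the 241 mm minimum.
Going = (22 − 1) × 258 = 5418 mm.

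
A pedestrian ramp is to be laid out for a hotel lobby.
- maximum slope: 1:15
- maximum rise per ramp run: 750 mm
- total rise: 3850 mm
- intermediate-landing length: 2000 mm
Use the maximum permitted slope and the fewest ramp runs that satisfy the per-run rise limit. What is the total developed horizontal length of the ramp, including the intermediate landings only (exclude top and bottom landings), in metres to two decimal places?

3850 / 750 = 5.13, so 6 ramp runs are needed. That means 5 intermediate landings.
Horizontal run for 3850 mm of rise at 1:15 is 3850 × 15 = 57750 mm.
5 intermediate landings contribute 5 × 2000 = 10000 mm.
Total developed length = 57750 + 10000 = 67750 mm.
= 67.75 m.

67.75 m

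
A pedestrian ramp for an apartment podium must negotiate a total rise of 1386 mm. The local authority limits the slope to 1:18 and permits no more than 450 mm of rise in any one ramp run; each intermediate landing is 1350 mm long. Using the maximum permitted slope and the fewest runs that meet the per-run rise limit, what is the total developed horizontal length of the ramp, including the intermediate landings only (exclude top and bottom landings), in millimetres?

⌈1386/450⌉ = 4 ramp runs. That means 3 intermediate landings.
Horizontal run for 1386 mm of rise at 1:18 is 1386 × 18 = 24948 mm.
Intermediate landings: 3 × 1350 = 4050 mm.
Total developed length = 24948 + 4050 = 28998 mm.

28998 mm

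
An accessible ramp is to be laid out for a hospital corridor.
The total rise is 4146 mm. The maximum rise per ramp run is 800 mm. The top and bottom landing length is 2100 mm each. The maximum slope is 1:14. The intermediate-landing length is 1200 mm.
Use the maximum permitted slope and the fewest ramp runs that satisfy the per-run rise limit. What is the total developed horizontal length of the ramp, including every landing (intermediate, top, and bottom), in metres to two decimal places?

4146 / 800 = 5.18, so 6 ramp runs are needed. That means 5 intermediate landings.
Ramp run (horizontal) at 1:14: 4146 × 14 = 58044 mm.
5 intermediate landings contribute 5 × 1200 = 6000 mm.
Top and bottom landings: 2 × 2100 = 4200 mm.
Total = 58044 + 6000 + 4200 = 68244 mm.
= 68.24 m.

68.24 m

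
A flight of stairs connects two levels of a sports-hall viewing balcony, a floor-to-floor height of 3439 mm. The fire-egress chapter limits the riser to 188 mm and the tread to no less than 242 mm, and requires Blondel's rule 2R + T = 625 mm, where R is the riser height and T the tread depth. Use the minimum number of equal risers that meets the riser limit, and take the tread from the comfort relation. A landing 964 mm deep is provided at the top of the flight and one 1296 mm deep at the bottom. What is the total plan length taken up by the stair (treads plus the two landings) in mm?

At most 188 each: 3439/188 = 18.29, giving 19 risers.
R = 3439 ÷ 19 = 181 mm.
From 2R + T = 625: T = 625 − 362 = 263 mm.
Treads = 19 − 1 = 18; going = 18 × 263 = 4734 mm.
Enclosure = 4734 + 964 + 1296 = 6994 mm.

6994 mm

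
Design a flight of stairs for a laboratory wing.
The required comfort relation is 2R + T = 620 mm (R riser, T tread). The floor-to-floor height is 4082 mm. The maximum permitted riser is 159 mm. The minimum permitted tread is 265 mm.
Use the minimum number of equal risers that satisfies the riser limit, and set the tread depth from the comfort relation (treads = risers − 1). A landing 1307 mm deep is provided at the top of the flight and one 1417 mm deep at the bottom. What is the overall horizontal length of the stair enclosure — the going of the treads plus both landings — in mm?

4082 / 159 = 25.67, so 26 risers are needed.
Riser R = 4082 / 26 = 157 mm, within the 159 mm limit.
T = 620 − 2·157 = 306 mm, which satisfies the 265 mm minimum.
Treads = 26 − 1 = 25; going = 25 × 306 = 7650 mm.
Add landings: 7650 + 1307 + 1417 = 10374 mm.

10374 mm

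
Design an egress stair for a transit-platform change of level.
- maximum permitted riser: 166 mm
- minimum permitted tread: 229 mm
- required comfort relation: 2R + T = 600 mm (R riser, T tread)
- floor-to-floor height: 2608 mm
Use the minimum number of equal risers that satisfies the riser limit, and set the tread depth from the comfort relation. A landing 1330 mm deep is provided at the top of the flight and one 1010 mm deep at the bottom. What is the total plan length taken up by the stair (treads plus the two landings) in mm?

⌈2608/166⌉ = 16 risers.
R = 2608 ÷ 16 = 163 mm.
T = 600 − 2·163 = 274 mm, which satisfies the 229 mm minimum.
Going = (16 − 1) × 274 = 4110 mm.
Enclosure = 4110 + 1330 + 1010 = 6450 mm.

6450 mm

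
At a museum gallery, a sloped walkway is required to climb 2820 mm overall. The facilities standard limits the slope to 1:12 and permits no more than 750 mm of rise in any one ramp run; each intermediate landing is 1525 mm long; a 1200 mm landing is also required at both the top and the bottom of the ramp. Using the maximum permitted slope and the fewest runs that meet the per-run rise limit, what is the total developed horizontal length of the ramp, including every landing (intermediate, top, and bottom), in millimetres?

40815 mm

At most 750 each: 2820/750 = 3.76, giving 4 ramp runs. That means 3 intermediate landings.
Horizontal run for 2820 mm of rise at 1:12 is 2820 × 12 = 33840 mm.
Intermediate landings: 3 × 1525 = 4575 mm.
Top and bottom landings: 2 × 1200 = 2400 mm.
Total = 33840 + 4575 + 2400 = 40815 mm.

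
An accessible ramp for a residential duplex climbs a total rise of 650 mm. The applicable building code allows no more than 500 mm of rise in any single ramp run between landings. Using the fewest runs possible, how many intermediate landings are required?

1 intermediate landings

650 / 500 = 1.300 → round up to 2 ramp runs.
2 runs are separated by 1 intermediate landings.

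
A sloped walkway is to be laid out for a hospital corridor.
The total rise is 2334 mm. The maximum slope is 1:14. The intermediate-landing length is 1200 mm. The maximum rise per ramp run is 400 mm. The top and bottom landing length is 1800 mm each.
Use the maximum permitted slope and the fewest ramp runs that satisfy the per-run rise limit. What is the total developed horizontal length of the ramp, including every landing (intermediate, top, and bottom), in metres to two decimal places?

At most 400 each: 2334/400 = 5.83, giving 6 ramp runs. That means 5 intermediate landings.
Ramp run (horizontal) at 1:14: 2334 × 14 = 32676 mm.
Intermediate landings: 5 × 1200 = 6000 mm.
Top and bottom landings: 2 × 1800 = 3600 mm.
Total = 32676 + 6000 + 3600 = 42276 mm.
= 42.28 m.

42.28 m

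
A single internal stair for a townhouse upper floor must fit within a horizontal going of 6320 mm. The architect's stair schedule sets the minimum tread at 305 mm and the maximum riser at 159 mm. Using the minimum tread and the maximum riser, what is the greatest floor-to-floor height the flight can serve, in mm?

3339 mm

6320 / 305 = 20.72, so 20 treads fit.
Risers = treads + 1 = 21.
Maximum height = 21 × 159 = 3339 mm.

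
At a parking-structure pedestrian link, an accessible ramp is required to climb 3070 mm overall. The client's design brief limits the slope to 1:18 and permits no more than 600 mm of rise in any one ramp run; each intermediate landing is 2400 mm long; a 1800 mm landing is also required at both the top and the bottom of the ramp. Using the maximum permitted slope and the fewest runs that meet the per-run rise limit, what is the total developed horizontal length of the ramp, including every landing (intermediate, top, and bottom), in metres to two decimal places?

70.86 m

3070 / 600 = 5.12, so 6 ramp runs are needed. That means 5 intermediate landings.
Ramp run (horizontal) at 1:18: 3070 × 18 = 55260 mm.
Intermediate landings: 5 × 2400 = 12000 mm.
Top and bottom landings: 2 × 1800 = 3600 mm.
Total = 55260 + 12000 + 3600 = 70860 mm.
= 70.86 m.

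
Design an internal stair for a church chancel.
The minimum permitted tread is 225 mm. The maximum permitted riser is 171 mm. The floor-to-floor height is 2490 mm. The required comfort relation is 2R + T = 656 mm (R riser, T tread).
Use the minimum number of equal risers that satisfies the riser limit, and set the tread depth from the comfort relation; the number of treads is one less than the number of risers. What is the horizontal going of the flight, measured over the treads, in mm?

4536 mm

At most 171 each: 2490/171 = 14.56, giving 15 risers.
R = 2490 ÷ 15 = 166 mm.
Tread T = 656 − 2 × 166 = 324 mm (≥ 225 mm).
Going = (15 − 1) × 324 = 4536 mm.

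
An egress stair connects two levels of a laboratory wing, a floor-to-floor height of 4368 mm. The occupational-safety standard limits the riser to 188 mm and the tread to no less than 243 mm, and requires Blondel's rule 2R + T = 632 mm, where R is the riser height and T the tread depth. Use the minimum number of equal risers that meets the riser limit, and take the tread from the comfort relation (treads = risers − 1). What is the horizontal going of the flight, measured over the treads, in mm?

⌈4368/188⌉ = 24 risers.
R = 4368 ÷ 24 = 182 mm.
From 2R + T = 632: T = 632 − 364 = 268 mm.
Treads = 24 − 1 = 23; going = 23 × 268 = 6164 mm.

6164 mm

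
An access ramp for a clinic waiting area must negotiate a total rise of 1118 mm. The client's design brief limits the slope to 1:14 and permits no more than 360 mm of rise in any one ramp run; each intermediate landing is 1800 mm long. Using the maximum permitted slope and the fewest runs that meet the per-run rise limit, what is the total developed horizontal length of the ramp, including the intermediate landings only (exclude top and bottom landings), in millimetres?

21052 mm

⌈1118/360⌉ = 4 ramp runs. That means 3 intermediate landings.
Horizontal run for 1118 mm of rise at 1:14 is 1118 × 14 = 15652 mm.
3 intermediate landings contribute 3 × 1800 = 5400 mm.
Total developed length = 15652 + 5400 = 21052 mm.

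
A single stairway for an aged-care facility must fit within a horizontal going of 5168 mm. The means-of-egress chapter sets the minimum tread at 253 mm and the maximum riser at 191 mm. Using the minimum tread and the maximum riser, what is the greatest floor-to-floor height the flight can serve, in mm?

4011 mm

5168 / 253 = 20.43, so 20 treads fit.
Risers = treads + 1 = 21.
Maximum height = 21 × 191 = 4011 mm.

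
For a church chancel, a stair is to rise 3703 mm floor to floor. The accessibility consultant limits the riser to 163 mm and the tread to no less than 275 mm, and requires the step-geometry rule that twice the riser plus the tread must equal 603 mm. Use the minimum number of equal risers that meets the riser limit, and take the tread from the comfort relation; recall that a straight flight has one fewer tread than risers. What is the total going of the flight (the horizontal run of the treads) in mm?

At most 163 each: 3703/163 = 22.72, giving 23 risers.
Each riser is 3703/23 = 161 mm (≤ 163 mm).
Tread T = 603 − 2 × 161 = 281 mm (≥ 275 mm).
23 risers give 22 treads; going = 22 × 281 = 6182 mm.

6182 mm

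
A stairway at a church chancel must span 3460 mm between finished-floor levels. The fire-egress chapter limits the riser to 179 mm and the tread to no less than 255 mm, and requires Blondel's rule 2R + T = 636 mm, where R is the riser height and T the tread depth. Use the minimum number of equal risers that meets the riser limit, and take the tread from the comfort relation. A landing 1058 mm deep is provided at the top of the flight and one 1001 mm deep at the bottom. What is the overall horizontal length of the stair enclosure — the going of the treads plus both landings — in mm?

7569 mm

3460 / 179 = 19.33, so 20 risers are needed.
R = 3460 ÷ 20 = 173 mm.
Tread T = 636 − 2 × 173 = 290 mm (≥ 255 mm).
Treads = 20 − 1 = 19; going = 19 × 290 = 5510 mm.
Enclosure = 5510 + 1058 + 1001 = 7569 mm.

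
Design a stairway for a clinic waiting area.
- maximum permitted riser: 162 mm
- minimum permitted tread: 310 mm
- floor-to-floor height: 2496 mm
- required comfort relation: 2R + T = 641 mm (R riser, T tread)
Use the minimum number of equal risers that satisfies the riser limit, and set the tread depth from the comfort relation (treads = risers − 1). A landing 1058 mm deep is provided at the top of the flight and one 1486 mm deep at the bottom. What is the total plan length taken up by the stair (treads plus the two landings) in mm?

7479 mm

At most 162 each: 2496/162 = 15.41, giving 16 risers.
Each riser is 2496/16 = 156 mm (≤ 162 mm).
T = 641 − 2·156 = 329 mm, which satisfies the 310 mm minimum.
16 risers give 15 treads; going = 15 × 329 = 4935 mm.
Add landings: 4935 + 1058 + 1486 = 7479 mm.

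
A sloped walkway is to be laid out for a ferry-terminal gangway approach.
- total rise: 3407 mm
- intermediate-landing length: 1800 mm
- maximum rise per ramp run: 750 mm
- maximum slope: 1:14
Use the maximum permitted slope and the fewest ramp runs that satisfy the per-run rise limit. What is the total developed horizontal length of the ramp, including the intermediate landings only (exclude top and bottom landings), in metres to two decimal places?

54.90 m

At most 750 each: 3407/750 = 4.54, giving 5 ramp runs. That means 4 intermediate landings.
Ramp run (horizontal) at 1:14: 3407 × 14 = 47698 mm.
4 intermediate landings contribute 4 × 1800 = 7200 mm.
Developed length = 47698 + 7200 = 54898 mm.
= 54.90 m.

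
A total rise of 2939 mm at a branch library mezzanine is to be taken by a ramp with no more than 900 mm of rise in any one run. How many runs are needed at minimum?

2939 / 900 = 3.27, so 4 ramp runs are needed.

4 runs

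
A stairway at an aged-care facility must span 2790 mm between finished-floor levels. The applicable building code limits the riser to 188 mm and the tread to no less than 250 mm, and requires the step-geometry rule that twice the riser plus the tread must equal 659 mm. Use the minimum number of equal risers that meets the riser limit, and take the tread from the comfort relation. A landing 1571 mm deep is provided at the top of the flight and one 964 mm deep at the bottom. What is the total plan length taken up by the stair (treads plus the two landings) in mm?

2790 / 188 = 14.840 → round up to 15 risers.
R = 2790 ÷ 15 = 186 mm.
T = 659 − 2·186 = 287 mm, which satisfies the 250 mm minimum.
Treads = 15 − 1 = 14; going = 14 × 287 = 4018 mm.
Add landings: 4018 + 1571 + 964 = 6553 mm.

6553 mm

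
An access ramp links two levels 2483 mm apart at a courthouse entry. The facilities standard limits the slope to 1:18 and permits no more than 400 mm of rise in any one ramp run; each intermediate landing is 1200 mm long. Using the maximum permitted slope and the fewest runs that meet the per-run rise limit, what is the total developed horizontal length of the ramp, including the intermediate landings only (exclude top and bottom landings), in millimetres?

At most 400 each: 2483/400 = 6.21, giving 7 ramp runs. That means 6 intermediate landings.
Horizontal run for 2483 mm of rise at 1:18 is 2483 × 18 = 44694 mm.
Intermediate landings: 6 × 1200 = 7200 mm.
Developed length = 44694 + 7200 = 51894 mm.

51894 mm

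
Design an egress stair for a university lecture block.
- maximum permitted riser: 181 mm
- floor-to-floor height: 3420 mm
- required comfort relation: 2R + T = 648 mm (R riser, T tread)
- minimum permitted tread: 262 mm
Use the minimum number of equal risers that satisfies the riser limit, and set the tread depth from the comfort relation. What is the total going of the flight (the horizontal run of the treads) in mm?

3420 / 181 = 18.895 → round up to 19 risers.
Each riser is 3420/19 = 180 mm (≤ 181 mm).
Tread T = 648 − 2 × 180 = 288 mm (≥ 262 mm).
19 risers give 18 treads; going = 18 × 288 = 5184 mm.

5184 mm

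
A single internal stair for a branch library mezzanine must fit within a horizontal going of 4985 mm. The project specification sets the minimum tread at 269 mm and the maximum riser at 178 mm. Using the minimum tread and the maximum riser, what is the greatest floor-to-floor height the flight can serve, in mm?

3382 mm

4985 / 269 = 18.53, so 18 treads fit.
Risers = treads + 1 = 19.
Maximum height = 19 × 178 = 3382 mm.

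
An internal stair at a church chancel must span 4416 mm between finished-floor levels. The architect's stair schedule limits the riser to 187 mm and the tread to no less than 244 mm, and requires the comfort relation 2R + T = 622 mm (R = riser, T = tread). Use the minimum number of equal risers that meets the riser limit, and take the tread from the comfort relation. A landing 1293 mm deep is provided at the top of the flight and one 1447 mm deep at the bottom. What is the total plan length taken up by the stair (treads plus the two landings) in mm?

8582 mm

4416 / 187 = 23.61, so 24 risers are needed.
Each riser is 4416/24 = 184 mm (≤ 187 mm).
Tread T = 622 − 2 × 184 = 254 mm (≥ 244 mm).
Treads = 24 − 1 = 23; going = 23 × 254 = 5842 mm.
Enclosure = 5842 + 1293 + 1447 = 8582 mm.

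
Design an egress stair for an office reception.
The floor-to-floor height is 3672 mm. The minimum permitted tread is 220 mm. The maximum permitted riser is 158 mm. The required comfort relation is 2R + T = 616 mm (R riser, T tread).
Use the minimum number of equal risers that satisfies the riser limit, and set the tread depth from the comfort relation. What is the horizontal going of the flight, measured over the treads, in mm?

7130 mm

3672 / 158 = 23.241 → round up to 24 risers.
Riser R = 3672 / 24 = 153 mm, within the 158 mm limit.
Tread T = 616 − 2 × 153 = 310 mm (≥ 220 mm).
Going = (24 − 1) × 310 = 7130 mm.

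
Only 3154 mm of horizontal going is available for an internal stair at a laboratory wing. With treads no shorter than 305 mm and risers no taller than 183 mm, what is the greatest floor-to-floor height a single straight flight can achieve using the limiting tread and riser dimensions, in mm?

3154 / 305 = 10.34, so 10 treads fit.
Risers = treads + 1 = 11.
Maximum height = 11 × 183 = 2013 mm.

2013 mm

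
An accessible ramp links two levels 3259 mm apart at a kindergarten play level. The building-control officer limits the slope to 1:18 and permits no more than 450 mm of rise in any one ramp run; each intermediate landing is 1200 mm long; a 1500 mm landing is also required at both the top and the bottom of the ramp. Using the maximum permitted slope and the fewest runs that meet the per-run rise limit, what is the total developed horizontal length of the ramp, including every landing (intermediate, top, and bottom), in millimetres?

⌈3259/450⌉ = 8 ramp runs. That means 7 intermediate landings.
Horizontal run for 3259 mm of rise at 1:18 is 3259 × 18 = 58662 mm.
Intermediate landings: 7 × 1200 = 8400 mm.
Top and bottom landings: 2 × 1500 = 3000 mm.
Total = 58662 + 8400 + 3000 = 70062 mm.

70062 mm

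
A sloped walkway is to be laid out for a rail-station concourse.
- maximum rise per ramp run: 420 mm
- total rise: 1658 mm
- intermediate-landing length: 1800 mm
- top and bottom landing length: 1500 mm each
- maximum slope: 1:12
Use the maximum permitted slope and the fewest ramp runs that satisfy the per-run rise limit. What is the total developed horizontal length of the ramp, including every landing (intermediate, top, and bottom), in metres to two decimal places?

⌈1658/420⌉ = 4 ramp runs. That means 3 intermediate landings.
Horizontal run for 1658 mm of rise at 1:12 is 1658 × 12 = 19896 mm.
3 intermediate landings contribute 3 × 1800 = 5400 mm.
Top and bottom landings: 2 × 1500 = 3000 mm.
Total = 19896 + 5400 + 3000 = 28296 mm.
= 28.30 m.

28.30 m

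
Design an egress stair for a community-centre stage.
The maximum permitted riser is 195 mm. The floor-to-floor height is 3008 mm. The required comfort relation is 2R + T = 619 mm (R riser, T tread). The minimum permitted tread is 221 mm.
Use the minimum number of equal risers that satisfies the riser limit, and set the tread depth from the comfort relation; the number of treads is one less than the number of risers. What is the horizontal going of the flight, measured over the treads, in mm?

At most 195 each: 3008/195 = 15.43, giving 16 risers.
Riser R = 3008 / 16 = 188 mm, within the 195 mm limit.
From 2R + T = 619: T = 619 − 376 = 243 mm.
Treads = 16 − 1 = 15; going = 15 × 243 = 3645 mm.

3645 mm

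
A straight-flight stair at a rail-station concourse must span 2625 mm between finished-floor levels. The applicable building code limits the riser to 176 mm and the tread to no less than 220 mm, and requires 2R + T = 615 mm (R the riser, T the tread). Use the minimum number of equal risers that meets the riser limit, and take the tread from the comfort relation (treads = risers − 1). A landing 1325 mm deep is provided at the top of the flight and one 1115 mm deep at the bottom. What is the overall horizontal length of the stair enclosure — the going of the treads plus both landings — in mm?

6150 mm

2625 / 176 = 14.91, so 15 risers are needed.
Each riser is 2625/15 = 175 mm (≤ 176 mm).
Tread T = 615 − 2 × 175 = 265 mm (≥ 220 mm).
Going = (15 − 1) × 265 = 3710 mm.
Enclosure = 3710 + 1325 + 1115 = 6150 mm.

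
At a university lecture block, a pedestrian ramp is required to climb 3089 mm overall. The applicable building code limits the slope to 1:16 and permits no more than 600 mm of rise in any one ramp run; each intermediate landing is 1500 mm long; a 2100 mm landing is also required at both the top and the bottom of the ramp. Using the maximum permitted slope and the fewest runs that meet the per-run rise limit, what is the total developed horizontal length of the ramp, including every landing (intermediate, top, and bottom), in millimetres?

At most 600 each: 3089/600 = 5.15, giving 6 ramp runs. That means 5 intermediate landings.
Horizontal run for 3089 mm of rise at 1:16 is 3089 × 16 = 49424 mm.
Intermediate landings: 5 × 1500 = 7500 mm.
Top and bottom landings: 2 × 2100 = 4200 mm.
Total = 49424 + 7500 + 4200 = 61124 mm.

61124 mm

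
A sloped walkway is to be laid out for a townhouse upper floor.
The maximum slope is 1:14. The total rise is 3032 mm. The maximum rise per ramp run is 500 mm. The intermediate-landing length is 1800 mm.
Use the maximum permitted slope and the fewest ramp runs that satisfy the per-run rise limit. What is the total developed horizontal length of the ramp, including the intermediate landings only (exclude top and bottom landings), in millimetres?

At most 500 each: 3032/500 = 6.06, giving 7 ramp runs. That means 6 intermediate landings.
Ramp run (horizontal) at 1:14: 3032 × 14 = 42448 mm.
6 intermediate landings contribute 6 × 1800 = 10800 mm.
Developed length = 42448 + 10800 = 53248 mm.

53248 mm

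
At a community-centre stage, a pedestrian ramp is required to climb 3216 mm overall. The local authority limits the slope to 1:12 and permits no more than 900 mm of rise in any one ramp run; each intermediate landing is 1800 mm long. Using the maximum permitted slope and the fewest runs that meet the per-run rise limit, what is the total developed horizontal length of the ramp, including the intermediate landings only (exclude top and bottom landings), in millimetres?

⌈3216/900⌉ = 4 ramp runs. That means 3 intermediate landings.
Ramp run (horizontal) at 1:12: 3216 × 12 = 38592 mm.
Intermediate landings: 3 × 1800 = 5400 mm.
Developed length = 38592 + 5400 = 43992 mm.

43992 mm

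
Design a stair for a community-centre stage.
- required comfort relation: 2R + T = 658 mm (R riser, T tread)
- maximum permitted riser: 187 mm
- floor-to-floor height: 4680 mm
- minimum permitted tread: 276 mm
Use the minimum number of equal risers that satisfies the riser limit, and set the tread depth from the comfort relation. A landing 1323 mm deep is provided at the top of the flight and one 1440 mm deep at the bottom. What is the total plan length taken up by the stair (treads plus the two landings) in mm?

4680 / 187 = 25.027 → round up to 26 risers.
Each riser is 4680/26 = 180 mm (≤ 187 mm).
T = 658 − 2·180 = 298 mm, which satisfies the 276 mm minimum.
26 risers give 25 treads; going = 25 × 298 = 7450 mm.
Enclosure = 7450 + 1323 + 1440 = 10213 mm.

10213 mm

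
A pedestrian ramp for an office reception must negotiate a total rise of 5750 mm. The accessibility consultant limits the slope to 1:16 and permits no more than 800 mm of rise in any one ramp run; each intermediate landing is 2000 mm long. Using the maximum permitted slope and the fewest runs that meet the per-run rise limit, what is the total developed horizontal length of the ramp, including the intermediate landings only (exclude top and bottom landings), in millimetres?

106000 mm

At most 800 each: 5750/800 = 7.19, giving 8 ramp runs. That means 7 intermediate landings.
Ramp run (horizontal) at 1:16: 5750 × 16 = 92000 mm.
7 intermediate landings contribute 7 × 2000 = 14000 mm.
Total developed length = 92000 + 14000 = 106000 mm.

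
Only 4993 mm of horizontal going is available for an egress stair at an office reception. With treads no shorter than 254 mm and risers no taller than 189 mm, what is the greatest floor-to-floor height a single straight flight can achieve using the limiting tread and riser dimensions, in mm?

3780 mm

Treads that fit: ⌊4993 / 254⌋ = 19.
Risers = treads + 1 = 20.
Maximum height = 20 × 189 = 3780 mm.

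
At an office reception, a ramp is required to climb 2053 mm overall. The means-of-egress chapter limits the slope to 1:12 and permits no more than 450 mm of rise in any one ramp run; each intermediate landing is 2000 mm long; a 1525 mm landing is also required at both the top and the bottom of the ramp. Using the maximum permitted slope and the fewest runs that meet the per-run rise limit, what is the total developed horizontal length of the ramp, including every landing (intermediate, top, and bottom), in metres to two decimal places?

35.69 m

At most 450 each: 2053/450 = 4.56, giving 5 ramp runs. That means 4 intermediate landings.
Horizontal run for 2053 mm of rise at 1:12 is 2053 × 12 = 24636 mm.
4 intermediate landings contribute 4 × 2000 = 8000 mm.
Top and bottom landings: 2 × 1525 = 3050 mm.
Total = 24636 + 8000 + 3050 = 35686 mm.
= 35.69 m.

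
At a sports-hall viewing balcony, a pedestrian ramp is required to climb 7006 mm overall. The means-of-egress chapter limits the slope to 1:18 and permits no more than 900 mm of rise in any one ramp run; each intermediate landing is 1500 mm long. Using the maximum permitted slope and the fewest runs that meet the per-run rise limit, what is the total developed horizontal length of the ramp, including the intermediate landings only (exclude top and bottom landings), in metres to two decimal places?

⌈7006/900⌉ = 8 ramp runs. That means 7 intermediate landings.
Horizontal run for 7006 mm of rise at 1:18 is 7006 × 18 = 126108 mm.
Intermediate landings: 7 × 1500 = 10500 mm.
Developed length = 126108 + 10500 = 136608 mm.
= 136.61 m.

136.61 m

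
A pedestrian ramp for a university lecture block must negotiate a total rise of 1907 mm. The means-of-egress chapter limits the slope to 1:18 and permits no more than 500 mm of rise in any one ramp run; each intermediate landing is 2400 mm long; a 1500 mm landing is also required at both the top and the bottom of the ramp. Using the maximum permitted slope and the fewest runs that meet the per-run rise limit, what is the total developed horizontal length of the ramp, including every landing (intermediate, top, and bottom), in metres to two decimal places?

44.53 m

⌈1907/500⌉ = 4 ramp runs. That means 3 intermediate landings.
Horizontal run for 1907 mm of rise at 1:18 is 1907 × 18 = 34326 mm.
Intermediate landings: 3 × 2400 = 7200 mm.
Top and bottom landings: 2 × 1500 = 3000 mm.
Total = 34326 + 7200 + 3000 = 44526 mm.
= 44.53 m.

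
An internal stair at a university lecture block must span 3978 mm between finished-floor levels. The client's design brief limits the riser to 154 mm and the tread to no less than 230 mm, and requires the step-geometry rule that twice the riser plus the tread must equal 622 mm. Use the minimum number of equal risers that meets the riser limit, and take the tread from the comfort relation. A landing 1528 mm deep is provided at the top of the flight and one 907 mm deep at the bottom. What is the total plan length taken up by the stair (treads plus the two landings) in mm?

10335 mm

⌈3978/154⌉ = 26 risers.
Each riser is 3978/26 = 153 mm (≤ 154 mm).
Tread T = 622 − 2 × 153 = 316 mm (≥ 230 mm).
Going = (26 − 1) × 316 = 7900 mm.
Add landings: 7900 + 1528 + 907 = 10335 mm.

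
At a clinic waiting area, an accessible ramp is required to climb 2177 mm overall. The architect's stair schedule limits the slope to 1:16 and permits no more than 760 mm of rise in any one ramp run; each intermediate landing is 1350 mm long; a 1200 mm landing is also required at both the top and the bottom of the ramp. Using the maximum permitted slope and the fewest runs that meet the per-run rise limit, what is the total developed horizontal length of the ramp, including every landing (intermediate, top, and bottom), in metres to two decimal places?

39.93 m

At most 760 each: 2177/760 = 2.86, giving 3 ramp runs. That means 2 intermediate landings.
Horizontal run for 2177 mm of rise at 1:16 is 2177 × 16 = 34832 mm.
2 intermediate landings contribute 2 × 1350 = 2700 mm.
Top and bottom landings: 2 × 1200 = 2400 mm.
Total = 34832 + 2700 + 2400 = 39932 mm.
= 39.93 m.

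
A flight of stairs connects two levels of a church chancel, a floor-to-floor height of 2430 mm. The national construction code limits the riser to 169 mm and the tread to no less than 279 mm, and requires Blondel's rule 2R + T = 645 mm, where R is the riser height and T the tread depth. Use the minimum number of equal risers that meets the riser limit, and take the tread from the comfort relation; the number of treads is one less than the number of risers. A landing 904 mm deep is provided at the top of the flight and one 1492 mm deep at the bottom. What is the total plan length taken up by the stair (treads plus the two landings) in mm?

6890 mm

2430 / 169 = 14.379 → round up to 15 risers.
Riser R = 2430 / 15 = 162 mm, within the 169 mm limit.
T = 645 − 2·162 = 321 mm, which satisfies the 279 mm minimum.
Treads = 15 − 1 = 14; going = 14 × 321 = 4494 mm.
Add landings: 4494 + 904 + 1492 = 6890 mm.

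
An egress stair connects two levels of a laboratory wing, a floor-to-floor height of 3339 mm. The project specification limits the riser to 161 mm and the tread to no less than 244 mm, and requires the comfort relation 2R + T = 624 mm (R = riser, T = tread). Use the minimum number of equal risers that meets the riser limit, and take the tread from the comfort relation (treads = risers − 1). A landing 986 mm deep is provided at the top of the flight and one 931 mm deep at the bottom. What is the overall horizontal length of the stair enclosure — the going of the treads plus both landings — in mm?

At most 161 each: 3339/161 = 20.74, giving 21 risers.
R = 3339 ÷ 21 = 159 mm.
Tread T = 624 − 2 × 159 = 306 mm (≥ 244 mm).
Going = (21 − 1) × 306 = 6120 mm.
Enclosure = 6120 + 986 + 931 = 8037 mm.

8037 mm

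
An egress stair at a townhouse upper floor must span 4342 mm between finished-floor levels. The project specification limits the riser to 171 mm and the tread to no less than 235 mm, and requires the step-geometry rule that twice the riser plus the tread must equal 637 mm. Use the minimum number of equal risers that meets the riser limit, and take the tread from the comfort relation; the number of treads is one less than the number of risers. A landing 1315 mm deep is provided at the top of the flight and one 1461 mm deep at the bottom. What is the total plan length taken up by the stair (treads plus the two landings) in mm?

At most 171 each: 4342/171 = 25.39, giving 26 risers.
Riser R = 4342 / 26 = 167 mm, within the 171 mm limit.
From 2R + T = 637: T = 637 − 334 = 303 mm.
Treads = 26 − 1 = 25; going = 25 × 303 = 7575 mm.
Add landings: 7575 + 1315 + 1461 = 10351 mm.

10351 mm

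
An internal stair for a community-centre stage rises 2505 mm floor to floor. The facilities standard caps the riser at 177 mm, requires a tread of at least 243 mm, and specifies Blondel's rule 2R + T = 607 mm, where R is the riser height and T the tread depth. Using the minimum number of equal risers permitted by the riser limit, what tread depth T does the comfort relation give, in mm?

2505 / 177 = 14.153 → round up to 15 risers.
Riser R = 2505 / 15 = 167 mm, within the 177 mm limit.
Tread T = 607 − 2 × 167 = 273 mm (≥ 243 mm).

273 mm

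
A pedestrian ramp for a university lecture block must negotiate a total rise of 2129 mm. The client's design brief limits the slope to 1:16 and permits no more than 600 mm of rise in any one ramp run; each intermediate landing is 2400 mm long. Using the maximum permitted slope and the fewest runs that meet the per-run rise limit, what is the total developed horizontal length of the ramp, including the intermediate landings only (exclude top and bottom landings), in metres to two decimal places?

2129 / 600 = 3.548 → round up to 4 ramp runs. That means 3 intermediate landings.
Ramp run (horizontal) at 1:16: 2129 × 16 = 34064 mm.
3 intermediate landings contribute 3 × 2400 = 7200 mm.
Total developed length = 34064 + 7200 = 41264 mm.
= 41.26 m.

41.26 m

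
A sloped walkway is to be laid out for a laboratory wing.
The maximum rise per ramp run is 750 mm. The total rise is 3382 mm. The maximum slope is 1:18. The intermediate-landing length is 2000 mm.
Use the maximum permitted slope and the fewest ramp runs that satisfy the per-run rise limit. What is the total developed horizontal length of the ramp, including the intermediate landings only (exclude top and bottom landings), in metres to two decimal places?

3382 / 750 = 4.51, so 5 ramp runs are needed. That means 4 intermediate landings.
Ramp run (horizontal) at 1:18: 3382 × 18 = 60876 mm.
4 intermediate landings contribute 4 × 2000 = 8000 mm.
Total developed length = 60876 + 8000 = 68876 mm.
= 68.88 m.

68.88 m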